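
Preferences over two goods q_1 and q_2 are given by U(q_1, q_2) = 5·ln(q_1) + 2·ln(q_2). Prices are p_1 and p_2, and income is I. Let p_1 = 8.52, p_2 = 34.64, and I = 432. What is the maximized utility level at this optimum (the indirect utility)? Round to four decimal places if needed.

V = 20.489

The MRS is (5/2)·q_2/q_1. Set MRS = p_1/p_2.
Rearranging, p_2·q_2 = (2/5)·p_1·q_1. Substituting into the budget gives p_1·q_1·(1 + (2/5)) = I.
Demand: q_1*(p_1,p_2,I) = 5/7·I/p_1 and q_2* = 2/7·I/p_2.
At p_1=8.52, p_2=34.64, I=432: q_1* = 5/7·432/8.52 = 36.2173, q_2* = 3.5632.
Utility at the optimum: U(36.2173, 3.5632) = 20.489.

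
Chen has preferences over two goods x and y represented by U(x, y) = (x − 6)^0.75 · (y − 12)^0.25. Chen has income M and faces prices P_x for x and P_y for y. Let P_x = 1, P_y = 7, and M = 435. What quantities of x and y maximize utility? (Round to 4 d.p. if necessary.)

After buying the subsistence bundle (6, 12), a share 0.75 of the remaining income goes to x: x* = 6 + 0.75·(M − 6P_x − 12P_y)/P_x.
Discretionary income = 435 − 6·1 − 12·7 = 345; x* = 6 + 0.75·345/1 = 264.75; y* = 12 + 0.25·345/7 = 24.3214.

x* = 264.75, y* = 24.3214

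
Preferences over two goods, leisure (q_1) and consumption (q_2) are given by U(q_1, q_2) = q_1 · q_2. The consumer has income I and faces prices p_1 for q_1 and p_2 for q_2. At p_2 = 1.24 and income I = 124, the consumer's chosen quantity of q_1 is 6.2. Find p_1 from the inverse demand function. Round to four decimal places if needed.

Tangency: MRS = q_2/q_1 = p_1/p_2.
So p_2·q_2 = p_1·q_1; combined with the budget, a share 0.5 of income goes to q_1.
Demand: q_1*(p_1,p_2,I) = 0.5·I/p_1 and q_2* = 0.5·I/p_2.
Set q_1* = 6.2 in the demand function and solve for p_1: p_1 = 10.

p_1 = 10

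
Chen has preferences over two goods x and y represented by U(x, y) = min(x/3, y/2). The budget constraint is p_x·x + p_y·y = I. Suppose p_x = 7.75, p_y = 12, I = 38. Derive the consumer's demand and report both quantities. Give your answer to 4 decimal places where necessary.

With perfect complements, no substitution: consume in ratio x:y = 3:2.
Budget: p_x·x + p_y·(2/3)·x = I, so (3·p_x + 2·p_y)·x = 3·I.
Demand: x*(p_x,p_y,I) = 3·I/(3·p_x + 2·p_y), y* = 2·I/(3·p_x + 2·p_y).
Here 3·7.75 + 2·12 = 47.25, giving x* = 2.4127 and y* = 1.6085.

x* = 2.4127, y* = 1.6085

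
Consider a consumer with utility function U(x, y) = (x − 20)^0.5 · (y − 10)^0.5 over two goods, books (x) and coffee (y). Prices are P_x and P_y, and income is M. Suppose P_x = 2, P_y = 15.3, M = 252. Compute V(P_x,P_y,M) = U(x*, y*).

V = 5.3329

Let x' = x−20, y' = y−10. MRS = y'/x' = P_x/P_y.
After buying the subsistence bundle (20, 10), a share 0.5 of the remaining income goes to x: x* = 20 + 0.5·(M − 20P_x − 10P_y)/P_x.
Discretionary income = 252 − 20·2 − 10·15.3 = 59; x* = 20 + 0.5·59/2 = 34.75; y* = 10 + 0.5·59/15.3 = 11.9281.
Utility at the optimum: U(34.75, 11.9281) = 5.3329.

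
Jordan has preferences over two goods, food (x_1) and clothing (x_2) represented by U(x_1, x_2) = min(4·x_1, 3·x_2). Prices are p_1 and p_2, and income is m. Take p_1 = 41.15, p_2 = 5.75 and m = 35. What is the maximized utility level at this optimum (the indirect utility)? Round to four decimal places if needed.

V = 2.8679

Leontief preferences: the optimum is at the kink where x_1/3 = x_2/4, i.e. x_2 = (4/3)·x_1.
Budget: p_1·x_1 + p_2·(4/3)·x_1 = m, so (3·p_1 + 4·p_2)·x_1 = 3·m.
Demand: x_1*(p_1,p_2,m) = 3·m/(3·p_1 + 4·p_2), x_2* = 4·m/(3·p_1 + 4·p_2).
Here 3·41.15 + 4·5.75 = 146.45, giving x_1* = 0.717 and x_2* = 0.956.
Utility at the optimum: U(0.717, 0.956) = 2.8679.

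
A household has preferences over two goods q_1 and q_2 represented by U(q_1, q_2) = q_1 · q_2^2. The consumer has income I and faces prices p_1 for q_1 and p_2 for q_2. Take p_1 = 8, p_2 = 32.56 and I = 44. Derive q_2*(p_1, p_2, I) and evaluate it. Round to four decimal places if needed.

MU_q_1/MU_q_2 = (q_2)/(2·q_1); tangency sets this equal to p_1/p_2.
Rearranging, p_2·q_2 = 2·p_1·q_1. Substituting into the budget gives p_1·q_1·(1 + 2) = I.
Demand: q_1*(p_1,p_2,I) = 1/3·I/p_1 and q_2* = 2/3·I/p_2.
At p_1=8, p_2=32.56, I=44: q_2* = 2/3·44/32.56 = 0.9009.

q_2* = 0.9009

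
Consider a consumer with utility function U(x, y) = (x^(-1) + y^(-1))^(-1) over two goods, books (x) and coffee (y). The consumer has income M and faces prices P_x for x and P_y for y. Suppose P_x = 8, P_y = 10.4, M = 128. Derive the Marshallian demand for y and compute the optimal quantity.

MRS = MU_x/MU_y = (y/x)^(2). Set equal to P_x/P_y.
Solve for the ratio: y/x = [P_x/P_y]^(0.5).
With the ratio pinned down, the budget gives x* = M/(P_x + P_y·(y/x)) and y* = (y/x)·x*.
Numerically y/x = 0.877058, so x* = 128/(8 + 10.4·0.877058) = 7.476 and y* = 0.877058·7.476 = 6.5569.

y* = 6.5569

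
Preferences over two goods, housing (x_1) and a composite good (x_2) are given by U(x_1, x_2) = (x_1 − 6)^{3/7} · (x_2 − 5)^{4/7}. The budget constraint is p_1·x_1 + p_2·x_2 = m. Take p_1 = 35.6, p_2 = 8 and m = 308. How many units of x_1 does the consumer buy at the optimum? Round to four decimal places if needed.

x_1* = 6.6549

This is Cobb-Douglas in (x_1−6, x_2−5): tangency gives 3/7·p_2·(x_2−5) = 4/7·p_1·(x_1−6).
After buying the subsistence bundle (6, 5), a share 3/7 of the remaining income goes to x_1: x_1* = 6 + 3/7·(m − 6p_1 − 5p_2)/p_1.
Discretionary income = 308 − 6·35.6 − 5·8 = 54.4; x_1* = 6 + 3/7·54.4/35.6 = 6.6549.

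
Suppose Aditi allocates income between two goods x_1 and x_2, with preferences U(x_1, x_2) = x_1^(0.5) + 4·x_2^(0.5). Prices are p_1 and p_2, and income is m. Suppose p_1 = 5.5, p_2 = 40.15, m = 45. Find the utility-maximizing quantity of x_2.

x_2* = 0.7696

MRS = MU_x_1/MU_x_2 = (1/4)·(x_2/x_1)^(0.5). Set equal to p_1/p_2.
Solve for the ratio: x_2/x_1 = [4·p_1/p_2]^(2).
Substitute x_2 = (x_2/x_1)·x_1 into the budget: x_1* = m/(p_1 + p_2·(x_2/x_1)).
Numerically x_2/x_1 = 0.300244, so x_1* = 45/(5.5 + 40.15·0.300244) = 2.5634 and x_2* = 0.300244·2.5634 = 0.7696.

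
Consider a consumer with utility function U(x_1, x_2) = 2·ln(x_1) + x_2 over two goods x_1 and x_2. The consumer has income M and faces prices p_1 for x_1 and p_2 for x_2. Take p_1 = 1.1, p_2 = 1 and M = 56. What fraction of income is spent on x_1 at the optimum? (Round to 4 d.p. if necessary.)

share on x_1 = 0.0357

MU_x_1 = 2/x_1, MU_x_2 = 1. Tangency: 2/x_1 = p_1/p_2.
So x_1*(p_1,p_2) = 2·p_2/p_1, independent of income; and x_2* = (M − 2·p_2)/p_2.
At the given prices: x_1* = 2·1/1.1 = 1.8182, and x_2* = 54.
Expenditure on x_1: 1.1·1.8182 = 2; share = 0.0357.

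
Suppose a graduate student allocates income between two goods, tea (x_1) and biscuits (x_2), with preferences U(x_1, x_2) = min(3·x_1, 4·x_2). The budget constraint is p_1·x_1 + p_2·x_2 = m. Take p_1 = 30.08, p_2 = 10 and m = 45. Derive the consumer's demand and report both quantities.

x_1* = 1.1974, x_2* = 0.8981

With perfect complements, no substitution: consume in ratio x_1:x_2 = 4:3.
Budget: p_1·x_1 + p_2·(3/4)·x_1 = m, so (4·p_1 + 3·p_2)·x_1 = 4·m.
Demand: x_1*(p_1,p_2,m) = 4·m/(4·p_1 + 3·p_2), x_2* = 3·m/(4·p_1 + 3·p_2).
Here 4·30.08 + 3·10 = 150.32, giving x_1* = 1.1974 and x_2* = 0.8981.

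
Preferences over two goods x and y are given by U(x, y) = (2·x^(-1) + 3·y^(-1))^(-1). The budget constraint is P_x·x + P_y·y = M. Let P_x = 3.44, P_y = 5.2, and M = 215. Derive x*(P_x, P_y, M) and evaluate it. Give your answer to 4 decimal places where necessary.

From the CES first-order condition, (2/3)·(y/x)^(2) = P_x/P_y.
Hence y/x = ((3/2)·P_x/P_y)^(1/(2)), i.e. raised to the 0.5 power.
Substitute y = (y/x)·x into the budget: x* = M/(P_x + P_y·(y/x)).
Numerically y/x = 0.996146, so x* = 215/(3.44 + 5.2·0.996146) = 24.9421.

x* = 24.9421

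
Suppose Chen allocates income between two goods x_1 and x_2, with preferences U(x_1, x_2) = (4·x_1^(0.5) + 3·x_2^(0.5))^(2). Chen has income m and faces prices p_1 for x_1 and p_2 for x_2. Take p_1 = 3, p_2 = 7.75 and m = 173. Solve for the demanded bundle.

x_1* = 47.3554, x_2* = 3.9915

MU_x_1 ∝ 4·x_1^(-0.5), MU_x_2 ∝ 3·x_2^(-0.5), so MRS = (4/3)·(x_2/x_1)^(0.5) = p_1/p_2.
Hence x_2/x_1 = ((3/4)·p_1/p_2)^(1/(0.5)), i.e. raised to the 2 power.
With the ratio pinned down, the budget gives x_1* = m/(p_1 + p_2·(x_2/x_1)) and x_2* = (x_2/x_1)·x_1*.
Numerically x_2/x_1 = 0.084287, so x_1* = 173/(3 + 7.75·0.084287) = 47.3554 and x_2* = 0.084287·47.3554 = 3.9915.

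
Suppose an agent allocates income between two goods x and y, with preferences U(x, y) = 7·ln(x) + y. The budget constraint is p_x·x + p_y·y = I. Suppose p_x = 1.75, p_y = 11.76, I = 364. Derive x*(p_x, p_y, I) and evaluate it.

x* = 47.04

Set MRS = p_x/p_y: (7/x)/1 = p_x/p_y.
So x*(p_x,p_y) = 7·p_y/p_x, independent of income; and y* = (I − 7·p_y)/p_y.
At the given prices: x* = 7·11.76/1.75 = 47.04.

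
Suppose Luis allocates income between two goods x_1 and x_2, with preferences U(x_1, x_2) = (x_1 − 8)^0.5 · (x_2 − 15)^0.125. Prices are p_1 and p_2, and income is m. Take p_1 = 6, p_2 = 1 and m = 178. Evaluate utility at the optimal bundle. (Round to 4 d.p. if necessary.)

Substituting into the budget: x_1* = 8 + 0.8·(m − 8·p_1 − 15·p_2)/p_1, and x_2* = 15 + 0.2·(…)/p_2.
Discretionary income = 178 − 8·6 − 15·1 = 115; x_1* = 8 + 0.8·115/6 = 23.3333; x_2* = 15 + 0.2·115/1 = 38.
Utility at the optimum: U(23.3333, 38) = 5.7947.

V = 5.7947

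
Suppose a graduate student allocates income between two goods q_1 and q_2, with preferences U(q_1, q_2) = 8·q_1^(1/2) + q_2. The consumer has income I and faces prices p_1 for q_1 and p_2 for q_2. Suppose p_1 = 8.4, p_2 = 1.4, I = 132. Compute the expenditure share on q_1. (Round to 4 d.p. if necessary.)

share on q_1 = 0.0283

Set MRS = p_1/p_2: 4·q_1^(−1/2) = p_1/p_2.
Solve: √q_1 = 4·p_2/p_1, so q_1*(p_1,p_2) = (4·p_2/p_1)², and q_2* = (I − p_1·q_1*)/p_2.
Plugging in: q_1* = (4·1.4/8.4)² = 0.4444, q_2* = 91.619.
Expenditure on q_1: 8.4·0.4444 = 3.7333; share = 0.0283.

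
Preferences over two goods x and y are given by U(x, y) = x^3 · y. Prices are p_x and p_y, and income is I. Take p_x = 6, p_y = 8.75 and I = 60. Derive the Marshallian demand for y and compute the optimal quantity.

y* = 1.7143

Demand: x*(p_x,p_y,I) = 0.75·I/p_x and y* = 0.25·I/p_y.
At p_x=6, p_y=8.75, I=60: y* = 0.25·60/8.75 = 1.7143.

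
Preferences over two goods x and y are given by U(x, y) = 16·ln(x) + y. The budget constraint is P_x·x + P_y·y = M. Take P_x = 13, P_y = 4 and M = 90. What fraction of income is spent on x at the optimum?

At the given prices: x* = 16·4/13 = 4.9231, and y* = 6.5.
Expenditure on x: 13·4.9231 = 64; share = 0.7111.

share on x = 0.7111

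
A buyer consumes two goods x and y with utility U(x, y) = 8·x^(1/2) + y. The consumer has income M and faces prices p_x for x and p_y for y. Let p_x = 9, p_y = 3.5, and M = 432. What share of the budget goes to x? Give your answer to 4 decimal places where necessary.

Plugging in: x* = (4·3.5/9)² = 2.4198, y* = 117.2063.
Expenditure on x: 9·2.4198 = 21.7778; share = 0.0504.

share on x = 0.0504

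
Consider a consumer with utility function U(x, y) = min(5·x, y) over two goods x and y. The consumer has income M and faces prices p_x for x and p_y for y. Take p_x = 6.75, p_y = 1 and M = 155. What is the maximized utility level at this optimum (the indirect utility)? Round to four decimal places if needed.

Leontief preferences: the optimum is at the kink where x/1 = y/5, i.e. y = 5·x.
Budget: p_x·x + p_y·5·x = M, so (p_x + 5·p_y)·x = M.
Demand: x*(p_x,p_y,M) = M/(p_x + 5·p_y), y* = 5·M/(p_x + 5·p_y).
Here 6.75 + 5·1 = 11.75, giving x* = 13.1915 and y* = 65.9574.
Utility at the optimum: U(13.1915, 65.9574) = 65.9574.

V = 65.9574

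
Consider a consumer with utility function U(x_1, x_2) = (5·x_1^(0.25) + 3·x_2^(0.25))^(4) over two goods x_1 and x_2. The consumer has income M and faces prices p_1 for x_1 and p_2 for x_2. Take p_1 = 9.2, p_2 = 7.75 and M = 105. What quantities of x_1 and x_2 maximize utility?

x_1* = 7.4312, x_2* = 4.7269

MU_x_1 ∝ 5·x_1^(-0.75), MU_x_2 ∝ 3·x_2^(-0.75), so MRS = (5/3)·(x_2/x_1)^(0.75) = p_1/p_2.
Solve for the ratio: x_2/x_1 = [(3/5)·p_1/p_2]^(4/3).
With the ratio pinned down, the budget gives x_1* = M/(p_1 + p_2·(x_2/x_1)) and x_2* = (x_2/x_1)·x_1*.
Numerically x_2/x_1 = 0.636087, so x_1* = 105/(9.2 + 7.75·0.636087) = 7.4312 and x_2* = 0.636087·7.4312 = 4.7269.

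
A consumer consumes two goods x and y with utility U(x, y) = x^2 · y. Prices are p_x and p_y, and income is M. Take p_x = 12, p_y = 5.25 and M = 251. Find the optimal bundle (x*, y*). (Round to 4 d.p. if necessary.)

Demand: x*(p_x,p_y,M) = 2/3·M/p_x and y* = 1/3·M/p_y.
At p_x=12, p_y=5.25, M=251: x* = 2/3·251/12 = 13.9444, y* = 15.9365.

x* = 13.9444, y* = 15.9365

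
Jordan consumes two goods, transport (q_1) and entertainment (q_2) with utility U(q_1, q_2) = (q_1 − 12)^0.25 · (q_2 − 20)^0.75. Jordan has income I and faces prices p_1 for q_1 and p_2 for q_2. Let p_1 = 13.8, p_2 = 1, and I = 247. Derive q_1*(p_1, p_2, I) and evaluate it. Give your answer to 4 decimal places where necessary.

q_1* = 13.1123

Let q_1' = q_1−12, q_2' = q_2−20. MRS = (1/3)·q_2'/q_1' = p_1/p_2.
Substituting into the budget: q_1* = 12 + 0.25·(I − 12·p_1 − 20·p_2)/p_1, and q_2* = 20 + 0.75·(…)/p_2.
Discretionary income = 247 − 12·13.8 − 20·1 = 61.4; q_1* = 12 + 0.25·61.4/13.8 = 13.1123.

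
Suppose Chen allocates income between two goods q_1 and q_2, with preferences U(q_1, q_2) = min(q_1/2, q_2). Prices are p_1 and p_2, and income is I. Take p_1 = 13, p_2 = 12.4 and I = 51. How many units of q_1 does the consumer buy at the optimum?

q_1* = 2.6562

With perfect complements, no substitution: consume in ratio q_1:q_2 = 2:1.
Budget: p_1·q_1 + p_2·(1/2)·q_1 = I, so (2·p_1 + p_2)·q_1 = 2·I.
Demand: q_1*(p_1,p_2,I) = 2·I/(2·p_1 + p_2), q_2* = I/(2·p_1 + p_2).
Here 2·13 + 12.4 = 38.4, giving q_1* = 2.6562.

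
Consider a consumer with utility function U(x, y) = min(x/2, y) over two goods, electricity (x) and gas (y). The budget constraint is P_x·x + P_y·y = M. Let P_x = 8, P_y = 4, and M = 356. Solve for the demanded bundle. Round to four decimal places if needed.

x* = 35.6, y* = 17.8

Here 2·8 + 4 = 20, giving x* = 35.6 and y* = 17.8.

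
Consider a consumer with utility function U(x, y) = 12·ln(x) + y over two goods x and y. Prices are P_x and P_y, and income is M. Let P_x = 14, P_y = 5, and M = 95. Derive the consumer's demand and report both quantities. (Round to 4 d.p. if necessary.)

Set MRS = P_x/P_y: (12/x)/1 = P_x/P_y.
So x*(P_x,P_y) = 12·P_y/P_x, independent of income; and y* = (M − 12·P_y)/P_y.
At the given prices: x* = 12·5/14 = 4.2857, and y* = 7.

x* = 4.2857, y* = 7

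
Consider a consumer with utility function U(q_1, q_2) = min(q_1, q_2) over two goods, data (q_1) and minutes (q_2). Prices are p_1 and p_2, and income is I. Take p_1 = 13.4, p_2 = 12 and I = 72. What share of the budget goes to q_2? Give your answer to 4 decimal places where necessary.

Leontief preferences: the optimum is at the kink where q_1/1 = q_2/1, i.e. q_2 = q_1.
Budget: p_1·q_1 + p_2·q_1 = I, so (p_1 + p_2)·q_1 = I.
Demand: q_1*(p_1,p_2,I) = I/(p_1 + p_2), q_2* = I/(p_1 + p_2).
Here 13.4 + 12 = 25.4, giving q_1* = 2.8346 and q_2* = 2.8346.
Expenditure on q_2: 12·2.8346 = 34.0157; share = 0.4724.

share on q_2 = 0.4724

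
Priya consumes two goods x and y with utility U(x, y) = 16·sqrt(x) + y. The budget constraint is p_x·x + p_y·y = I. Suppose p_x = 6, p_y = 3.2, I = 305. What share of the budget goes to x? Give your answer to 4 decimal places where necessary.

share on x = 0.3581

Thus x* = (8·p_y/p_x)² — independent of I — with the rest of income spent on y.
Plugging in: x* = (8·3.2/6)² = 18.2044, y* = 61.1792.
Expenditure on x: 6·18.2044 = 109.2267; share = 0.3581.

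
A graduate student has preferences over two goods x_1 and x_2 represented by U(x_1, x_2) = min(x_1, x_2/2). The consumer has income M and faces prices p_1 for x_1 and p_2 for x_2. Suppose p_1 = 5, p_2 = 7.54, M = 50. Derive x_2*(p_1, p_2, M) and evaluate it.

With perfect complements, no substitution: consume in ratio x_1:x_2 = 1:2.
Budget: p_1·x_1 + p_2·2·x_1 = M, so (p_1 + 2·p_2)·x_1 = M.
Demand: x_1*(p_1,p_2,M) = M/(p_1 + 2·p_2), x_2* = 2·M/(p_1 + 2·p_2).
Here 5 + 2·7.54 = 20.08, giving x_2* = 4.9801.

x_2* = 4.9801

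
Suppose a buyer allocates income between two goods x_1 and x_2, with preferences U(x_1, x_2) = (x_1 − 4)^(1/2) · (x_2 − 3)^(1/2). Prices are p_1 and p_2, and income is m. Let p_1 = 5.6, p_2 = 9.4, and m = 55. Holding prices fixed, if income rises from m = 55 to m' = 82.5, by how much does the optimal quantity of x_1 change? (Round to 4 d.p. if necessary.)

Δx_1* = 2.4554

After buying the subsistence bundle (4, 3), a share 0.5 of the remaining income goes to x_1: x_1* = 4 + 0.5·(m − 4p_1 − 3p_2)/p_1.
Discretionary income = 55 − 4·5.6 − 3·9.4 = 4.4; x_1* = 4 + 0.5·4.4/5.6 = 4.3929.
At m' = 82.5: x_1* = 6.8482. Change: 6.8482 − 4.3929 = 2.4554.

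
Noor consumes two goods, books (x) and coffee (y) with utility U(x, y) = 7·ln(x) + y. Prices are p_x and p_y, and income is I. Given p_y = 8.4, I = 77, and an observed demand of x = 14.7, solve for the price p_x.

Set MRS = p_x/p_y: (7/x)/1 = p_x/p_y.
So x*(p_x,p_y) = 7·p_y/p_x, independent of income; and y* = (I − 7·p_y)/p_y.
Set x* = 14.7 in the demand function and solve for p_x: p_x = 4.

p_x = 4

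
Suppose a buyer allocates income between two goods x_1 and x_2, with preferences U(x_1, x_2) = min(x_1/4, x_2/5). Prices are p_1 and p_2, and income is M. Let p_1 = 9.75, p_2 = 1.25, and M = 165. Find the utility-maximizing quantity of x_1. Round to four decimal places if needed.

Demand: x_1*(p_1,p_2,M) = 4·M/(4·p_1 + 5·p_2), x_2* = 5·M/(4·p_1 + 5·p_2).
Here 4·9.75 + 5·1.25 = 45.25, giving x_1* = 14.5856.

x_1* = 14.5856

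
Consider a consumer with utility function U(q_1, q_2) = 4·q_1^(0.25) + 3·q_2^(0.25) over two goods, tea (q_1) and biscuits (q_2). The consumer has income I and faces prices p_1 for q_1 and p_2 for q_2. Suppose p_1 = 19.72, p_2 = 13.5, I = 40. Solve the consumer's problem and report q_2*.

MU_q_1 ∝ 4·q_1^(-0.75), MU_q_2 ∝ 3·q_2^(-0.75), so MRS = (4/3)·(q_2/q_1)^(0.75) = p_1/p_2.
Solve for the ratio: q_2/q_1 = [(3/4)·p_1/p_2]^(4/3).
With the ratio pinned down, the budget gives q_1* = I/(p_1 + p_2·(q_2/q_1)) and q_2* = (q_2/q_1)·q_1*.
Numerically q_2/q_1 = 1.129395, so q_1* = 40/(19.72 + 13.5·1.129395) = 1.1439 and q_2* = 1.129395·1.1439 = 1.292.

q_2* = 1.292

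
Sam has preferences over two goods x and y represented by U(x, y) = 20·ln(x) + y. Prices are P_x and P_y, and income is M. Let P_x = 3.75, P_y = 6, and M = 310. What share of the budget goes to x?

share on x = 0.3871

MU_x = 20/x, MU_y = 1. Tangency: 20/x = P_x/P_y.
So x*(P_x,P_y) = 20·P_y/P_x, independent of income; and y* = (M − 20·P_y)/P_y.
At the given prices: x* = 20·6/3.75 = 32, and y* = 31.6667.
Expenditure on x: 3.75·32 = 120; share = 0.3871.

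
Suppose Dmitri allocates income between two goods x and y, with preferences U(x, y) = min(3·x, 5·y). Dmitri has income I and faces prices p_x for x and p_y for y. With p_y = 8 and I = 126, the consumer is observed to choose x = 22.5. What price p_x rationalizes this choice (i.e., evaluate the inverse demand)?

Leontief preferences: the optimum is at the kink where x/5 = y/3, i.e. y = (3/5)·x.
Budget: p_x·x + p_y·(3/5)·x = I, so (5·p_x + 3·p_y)·x = 5·I.
Demand: x*(p_x,p_y,I) = 5·I/(5·p_x + 3·p_y), y* = 3·I/(5·p_x + 3·p_y).
Set x* = 22.5 in the demand function and solve for p_x: p_x = 0.8.

p_x = 0.8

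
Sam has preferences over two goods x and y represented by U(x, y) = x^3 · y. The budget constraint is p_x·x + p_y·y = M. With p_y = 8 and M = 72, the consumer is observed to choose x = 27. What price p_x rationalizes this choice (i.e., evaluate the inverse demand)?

p_x = 2

MU_x/MU_y = (3·y)/(x); tangency sets this equal to p_x/p_y.
So 3·p_y·y = p_x·x; combined with the budget, a share 0.75 of income goes to x.
Demand: x*(p_x,p_y,M) = 0.75·M/p_x and y* = 0.25·M/p_y.
Set x* = 27 in the demand function and solve for p_x: p_x = 2.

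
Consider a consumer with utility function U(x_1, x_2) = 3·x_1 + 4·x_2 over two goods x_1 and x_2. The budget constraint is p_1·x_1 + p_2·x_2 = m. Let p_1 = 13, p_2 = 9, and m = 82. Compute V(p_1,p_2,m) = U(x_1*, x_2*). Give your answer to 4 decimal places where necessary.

V = 36.4444

Perfect substitutes: compare marginal utility per dollar. 3/p_1 vs 4/p_2 → 0.2308 vs 0.4444.
x_2 gives more utility per dollar, so spend all income on x_2: x_2* = m/p_2, x_1* = 0.
Numerically: x_1* = 0, x_2* = 9.1111.
Utility at the optimum: U(0, 9.1111) = 36.4444.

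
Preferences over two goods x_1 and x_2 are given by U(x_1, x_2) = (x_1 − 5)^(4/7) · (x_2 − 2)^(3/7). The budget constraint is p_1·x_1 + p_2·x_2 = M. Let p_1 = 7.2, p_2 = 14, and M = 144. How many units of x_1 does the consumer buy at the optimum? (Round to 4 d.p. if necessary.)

x_1* = 11.3492

Let x_1' = x_1−5, x_2' = x_2−2. MRS = (4/3)·x_2'/x_1' = p_1/p_2.
Substituting into the budget: x_1* = 5 + 4/7·(M − 5·p_1 − 2·p_2)/p_1, and x_2* = 2 + 3/7·(…)/p_2.
Discretionary income = 144 − 5·7.2 − 2·14 = 80; x_1* = 5 + 4/7·80/7.2 = 11.3492.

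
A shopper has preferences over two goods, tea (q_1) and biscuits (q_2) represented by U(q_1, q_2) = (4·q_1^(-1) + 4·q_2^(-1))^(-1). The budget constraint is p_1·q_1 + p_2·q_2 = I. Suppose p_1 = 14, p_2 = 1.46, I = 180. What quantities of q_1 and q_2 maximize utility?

q_1* = 9.7187, q_2* = 30.095

From the CES first-order condition, (q_2/q_1)^(2) = p_1/p_2.
Solve for the ratio: q_2/q_1 = [p_1/p_2]^(0.5).
With the ratio pinned down, the budget gives q_1* = I/(p_1 + p_2·(q_2/q_1)) and q_2* = (q_2/q_1)·q_1*.
Numerically q_2/q_1 = 3.096618, so q_1* = 180/(14 + 1.46·3.096618) = 9.7187 and q_2* = 3.096618·9.7187 = 30.095.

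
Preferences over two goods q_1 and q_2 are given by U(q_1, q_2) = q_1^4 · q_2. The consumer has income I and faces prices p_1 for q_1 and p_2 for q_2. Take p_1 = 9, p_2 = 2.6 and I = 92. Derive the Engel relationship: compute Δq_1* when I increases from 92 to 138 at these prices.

Δq_1* = 4.0889

Tangency: MRS = 4·q_2/q_1 = p_1/p_2.
Rearranging, p_2·q_2 = (1/4)·p_1·q_1. Substituting into the budget gives p_1·q_1·(1 + (1/4)) = I.
Demand: q_1*(p_1,p_2,I) = 0.8·I/p_1 and q_2* = 0.2·I/p_2.
At p_1=9, p_2=2.6, I=92: q_1* = 0.8·92/9 = 8.1778.
At I' = 138: q_1* = 12.2667. Change: 12.2667 − 8.1778 = 4.0889.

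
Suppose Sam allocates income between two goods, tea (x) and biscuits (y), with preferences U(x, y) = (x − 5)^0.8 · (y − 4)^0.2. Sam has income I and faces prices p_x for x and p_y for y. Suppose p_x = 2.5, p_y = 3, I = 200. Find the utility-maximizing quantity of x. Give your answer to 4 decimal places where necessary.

MRS = 4·(y−4)/(x−5). Tangency with p_x/p_y gives y−4 = (1/4)·(p_x/p_y)·(x−5).
Substituting into the budget: x* = 5 + 0.8·(I − 5·p_x − 4·p_y)/p_x, and y* = 4 + 0.2·(…)/p_y.
Discretionary income = 200 − 5·2.5 − 4·3 = 175.5; x* = 5 + 0.8·175.5/2.5 = 61.16.

x* = 61.16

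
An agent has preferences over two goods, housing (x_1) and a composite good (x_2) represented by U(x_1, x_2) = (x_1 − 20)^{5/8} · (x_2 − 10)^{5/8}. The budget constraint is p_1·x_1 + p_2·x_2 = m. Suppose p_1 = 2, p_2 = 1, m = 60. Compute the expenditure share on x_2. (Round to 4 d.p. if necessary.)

share on x_2 = 0.25

This is Cobb-Douglas in (x_1−20, x_2−10): tangency gives 0.625·p_2·(x_2−10) = 0.625·p_1·(x_1−20).
After buying the subsistence bundle (20, 10), a share 0.5 of the remaining income goes to x_1: x_1* = 20 + 0.5·(m − 20p_1 − 10p_2)/p_1.
Discretionary income = 60 − 20·2 − 10·1 = 10; x_1* = 20 + 0.5·10/2 = 22.5; x_2* = 10 + 0.5·10/1 = 15.
Expenditure on x_2: 1·15 = 15; share = 0.25.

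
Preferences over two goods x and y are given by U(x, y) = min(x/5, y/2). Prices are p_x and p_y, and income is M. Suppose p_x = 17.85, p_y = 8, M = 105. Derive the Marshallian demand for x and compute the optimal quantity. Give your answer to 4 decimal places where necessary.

Leontief preferences: the optimum is at the kink where x/5 = y/2, i.e. y = (2/5)·x.
Budget: p_x·x + p_y·(2/5)·x = M, so (5·p_x + 2·p_y)·x = 5·M.
Demand: x*(p_x,p_y,M) = 5·M/(5·p_x + 2·p_y), y* = 2·M/(5·p_x + 2·p_y).
Here 5·17.85 + 2·8 = 105.25, giving x* = 4.9881.

x* = 4.9881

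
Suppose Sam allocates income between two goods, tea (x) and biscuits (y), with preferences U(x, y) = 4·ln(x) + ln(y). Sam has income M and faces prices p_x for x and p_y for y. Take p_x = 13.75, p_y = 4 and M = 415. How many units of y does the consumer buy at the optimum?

y* = 20.75

MU_x/MU_y = (4·y)/(x); tangency sets this equal to p_x/p_y.
Rearranging, p_y·y = (1/4)·p_x·x. Substituting into the budget gives p_x·x·(1 + (1/4)) = M.
Demand: x*(p_x,p_y,M) = 0.8·M/p_x and y* = 0.2·M/p_y.
At p_x=13.75, p_y=4, M=415: y* = 0.2·415/4 = 20.75.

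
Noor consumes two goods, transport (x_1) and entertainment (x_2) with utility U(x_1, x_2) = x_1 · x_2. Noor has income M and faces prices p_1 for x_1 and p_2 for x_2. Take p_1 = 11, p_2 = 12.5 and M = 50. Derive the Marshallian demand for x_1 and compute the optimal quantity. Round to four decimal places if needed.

x_1* = 2.2727

Demand: x_1*(p_1,p_2,M) = 0.5·M/p_1 and x_2* = 0.5·M/p_2.
At p_1=11, p_2=12.5, M=50: x_1* = 0.5·50/11 = 2.2727.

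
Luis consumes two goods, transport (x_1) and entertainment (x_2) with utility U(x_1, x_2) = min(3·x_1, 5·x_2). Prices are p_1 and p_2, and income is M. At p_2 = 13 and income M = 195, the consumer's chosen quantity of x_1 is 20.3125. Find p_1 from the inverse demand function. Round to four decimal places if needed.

p_1 = 1.8

Leontief preferences: the optimum is at the kink where x_1/5 = x_2/3, i.e. x_2 = (3/5)·x_1.
Budget: p_1·x_1 + p_2·(3/5)·x_1 = M, so (5·p_1 + 3·p_2)·x_1 = 5·M.
Demand: x_1*(p_1,p_2,M) = 5·M/(5·p_1 + 3·p_2), x_2* = 3·M/(5·p_1 + 3·p_2).
Set x_1* = 20.3125 in the demand function and solve for p_1: p_1 = 1.8.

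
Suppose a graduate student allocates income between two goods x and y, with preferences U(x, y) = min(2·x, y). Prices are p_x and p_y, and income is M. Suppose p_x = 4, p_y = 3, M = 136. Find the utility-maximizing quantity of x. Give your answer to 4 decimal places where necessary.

With perfect complements, no substitution: consume in ratio x:y = 1:2.
Budget: p_x·x + p_y·2·x = M, so (p_x + 2·p_y)·x = M.
Demand: x*(p_x,p_y,M) = M/(p_x + 2·p_y), y* = 2·M/(p_x + 2·p_y).
Here 4 + 2·3 = 10, giving x* = 13.6.

x* = 13.6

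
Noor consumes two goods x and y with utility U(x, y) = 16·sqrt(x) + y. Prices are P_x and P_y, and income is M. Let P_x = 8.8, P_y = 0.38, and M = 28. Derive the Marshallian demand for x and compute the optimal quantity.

Set MRS = P_x/P_y: 8·x^(−1/2) = P_x/P_y.
Solve: √x = 8·P_y/P_x, so x*(P_x,P_y) = (8·P_y/P_x)², and y* = (M − P_x·x*)/P_y.
Plugging in: x* = (8·0.38/8.8)² = 0.1193.

x* = 0.1193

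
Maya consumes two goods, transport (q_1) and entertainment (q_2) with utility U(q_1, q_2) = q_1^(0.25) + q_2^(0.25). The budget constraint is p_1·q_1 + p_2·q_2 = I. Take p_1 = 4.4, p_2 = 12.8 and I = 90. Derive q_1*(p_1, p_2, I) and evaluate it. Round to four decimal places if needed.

MU_q_1 ∝ q_1^(-0.75), MU_q_2 ∝ q_2^(-0.75), so MRS = (q_2/q_1)^(0.75) = p_1/p_2.
Solve for the ratio: q_2/q_1 = [p_1/p_2]^(4/3).
Substitute q_2 = (q_2/q_1)·q_1 into the budget: q_1* = I/(p_1 + p_2·(q_2/q_1)).
Numerically q_2/q_1 = 0.2408, so q_1* = 90/(4.4 + 12.8·0.2408) = 12.0285.

q_1* = 12.0285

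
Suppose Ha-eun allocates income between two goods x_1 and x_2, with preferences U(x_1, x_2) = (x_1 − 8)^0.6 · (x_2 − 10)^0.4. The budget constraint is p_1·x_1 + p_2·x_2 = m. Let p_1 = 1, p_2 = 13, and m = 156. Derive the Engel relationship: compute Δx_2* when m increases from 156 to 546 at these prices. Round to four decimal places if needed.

MRS = (3/2)·(x_2−10)/(x_1−8). Tangency with p_1/p_2 gives x_2−10 = (2/3)·(p_1/p_2)·(x_1−8).
After buying the subsistence bundle (8, 10), a share 0.6 of the remaining income goes to x_1: x_1* = 8 + 0.6·(m − 8p_1 − 10p_2)/p_1.
Discretionary income = 156 − 8·1 − 10·13 = 18; x_2* = 10 + 0.4·18/13 = 10.5538.
At m' = 546: x_2* = 22.5538. Change: 22.5538 − 10.5538 = 12.

Δx_2* = 12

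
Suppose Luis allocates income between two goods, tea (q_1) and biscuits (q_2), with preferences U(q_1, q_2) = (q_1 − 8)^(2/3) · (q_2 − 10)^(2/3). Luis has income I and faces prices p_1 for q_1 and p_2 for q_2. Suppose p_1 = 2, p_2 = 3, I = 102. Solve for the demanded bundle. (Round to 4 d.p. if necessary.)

q_1* = 22, q_2* = 19.3333

Let q_1' = q_1−8, q_2' = q_2−10. MRS = q_2'/q_1' = p_1/p_2.
Substituting into the budget: q_1* = 8 + 0.5·(I − 8·p_1 − 10·p_2)/p_1, and q_2* = 10 + 0.5·(…)/p_2.
Discretionary income = 102 − 8·2 − 10·3 = 56; q_1* = 8 + 0.5·56/2 = 22; q_2* = 10 + 0.5·56/3 = 19.3333.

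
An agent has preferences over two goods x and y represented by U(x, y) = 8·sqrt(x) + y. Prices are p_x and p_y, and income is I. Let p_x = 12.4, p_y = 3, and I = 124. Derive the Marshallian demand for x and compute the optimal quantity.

x* = 0.9365

Plugging in: x* = (4·3/12.4)² = 0.9365.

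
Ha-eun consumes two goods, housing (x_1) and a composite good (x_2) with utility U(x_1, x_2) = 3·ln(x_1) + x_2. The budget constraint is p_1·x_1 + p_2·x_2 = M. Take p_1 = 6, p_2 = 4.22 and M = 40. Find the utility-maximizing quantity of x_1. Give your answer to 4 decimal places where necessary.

x_1* = 2.11

So x_1*(p_1,p_2) = 3·p_2/p_1, independent of income; and x_2* = (M − 3·p_2)/p_2.
At the given prices: x_1* = 3·4.22/6 = 2.11.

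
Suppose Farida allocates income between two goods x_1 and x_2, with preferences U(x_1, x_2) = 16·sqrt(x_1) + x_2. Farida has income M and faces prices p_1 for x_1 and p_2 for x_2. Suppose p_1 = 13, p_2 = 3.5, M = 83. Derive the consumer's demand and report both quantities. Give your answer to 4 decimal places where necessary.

Utility is quasi-linear in x_2; the FOC for x_1 is 8/√x_1 = p_1/p_2.
Solve: √x_1 = 8·p_2/p_1, so x_1*(p_1,p_2) = (8·p_2/p_1)², and x_2* = (M − p_1·x_1*)/p_2.
Plugging in: x_1* = (8·3.5/13)² = 4.6391, x_2* = 6.4835.

x_1* = 4.6391, x_2* = 6.4835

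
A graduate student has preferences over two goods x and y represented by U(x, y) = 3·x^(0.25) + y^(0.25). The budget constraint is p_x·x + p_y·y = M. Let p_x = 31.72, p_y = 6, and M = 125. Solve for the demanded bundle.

From the CES first-order condition, 3·(y/x)^(0.75) = p_x/p_y.
Solve for the ratio: y/x = [(1/3)·p_x/p_y]^(4/3).
Substitute y = (y/x)·x into the budget: x* = M/(p_x + p_y·(y/x)).
Numerically y/x = 2.128536, so x* = 125/(31.72 + 6·2.128536) = 2.8095 and y* = 2.128536·2.8095 = 5.9802.

x* = 2.8095, y* = 5.9802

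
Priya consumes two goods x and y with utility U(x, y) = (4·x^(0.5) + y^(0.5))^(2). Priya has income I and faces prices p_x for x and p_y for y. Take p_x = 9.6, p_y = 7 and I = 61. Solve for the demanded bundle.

MRS = MU_x/MU_y = 4·(y/x)^(0.5). Set equal to p_x/p_y.
Solve for the ratio: y/x = [(1/4)·p_x/p_y]^(2).
Substitute y = (y/x)·x into the budget: x* = I/(p_x + p_y·(y/x)).
Numerically y/x = 0.117551, so x* = 61/(9.6 + 7·0.117551) = 5.8525 and y* = 0.117551·5.8525 = 0.688.

x* = 5.8525, y* = 0.688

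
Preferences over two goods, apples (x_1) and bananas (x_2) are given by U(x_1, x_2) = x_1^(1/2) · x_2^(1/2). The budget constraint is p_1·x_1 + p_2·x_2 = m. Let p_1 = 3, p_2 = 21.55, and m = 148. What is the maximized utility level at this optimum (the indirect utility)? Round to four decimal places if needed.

V = 9.2034

Demand: x_1*(p_1,p_2,m) = 0.5·m/p_1 and x_2* = 0.5·m/p_2.
At p_1=3, p_2=21.55, m=148: x_1* = 0.5·148/3 = 24.6667, x_2* = 3.4339.
Utility at the optimum: U(24.6667, 3.4339) = 9.2034.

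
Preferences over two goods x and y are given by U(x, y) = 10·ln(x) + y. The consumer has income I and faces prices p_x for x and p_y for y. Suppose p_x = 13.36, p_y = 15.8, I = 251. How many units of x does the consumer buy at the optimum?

So x*(p_x,p_y) = 10·p_y/p_x, independent of income; and y* = (I − 10·p_y)/p_y.
At the given prices: x* = 10·15.8/13.36 = 11.8263.

x* = 11.8263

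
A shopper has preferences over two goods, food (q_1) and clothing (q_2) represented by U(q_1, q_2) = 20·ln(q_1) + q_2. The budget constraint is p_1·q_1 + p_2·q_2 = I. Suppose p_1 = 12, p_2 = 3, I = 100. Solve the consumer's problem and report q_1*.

MU_q_1 = 20/q_1, MU_q_2 = 1. Tangency: 20/q_1 = p_1/p_2.
So q_1*(p_1,p_2) = 20·p_2/p_1, independent of income; and q_2* = (I − 20·p_2)/p_2.
At the given prices: q_1* = 20·3/12 = 5.

q_1* = 5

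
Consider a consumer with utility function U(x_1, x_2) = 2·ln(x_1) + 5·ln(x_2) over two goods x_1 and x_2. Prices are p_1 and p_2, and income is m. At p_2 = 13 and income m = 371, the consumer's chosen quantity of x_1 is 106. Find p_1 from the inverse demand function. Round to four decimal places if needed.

p_1 = 1

The MRS is (2/5)·x_2/x_1. Set MRS = p_1/p_2.
Rearranging, p_2·x_2 = (5/2)·p_1·x_1. Substituting into the budget gives p_1·x_1·(1 + (5/2)) = m.
Demand: x_1*(p_1,p_2,m) = 2/7·m/p_1 and x_2* = 5/7·m/p_2.
Set x_1* = 106 in the demand function and solve for p_1: p_1 = 1.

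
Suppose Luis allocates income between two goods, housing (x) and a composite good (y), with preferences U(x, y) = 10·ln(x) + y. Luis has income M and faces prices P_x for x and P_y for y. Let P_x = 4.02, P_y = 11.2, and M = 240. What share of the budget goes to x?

share on x = 0.4667

Set MRS = P_x/P_y: (10/x)/1 = P_x/P_y.
So x*(P_x,P_y) = 10·P_y/P_x, independent of income; and y* = (M − 10·P_y)/P_y.
At the given prices: x* = 10·11.2/4.02 = 27.8607, and y* = 11.4286.
Expenditure on x: 4.02·27.8607 = 112; share = 0.4667.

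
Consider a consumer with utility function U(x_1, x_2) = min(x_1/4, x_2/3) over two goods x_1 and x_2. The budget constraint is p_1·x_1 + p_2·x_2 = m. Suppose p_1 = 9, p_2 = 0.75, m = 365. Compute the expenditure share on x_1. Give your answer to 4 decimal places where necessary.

share on x_1 = 0.9412

Leontief preferences: the optimum is at the kink where x_1/4 = x_2/3, i.e. x_2 = (3/4)·x_1.
Budget: p_1·x_1 + p_2·(3/4)·x_1 = m, so (4·p_1 + 3·p_2)·x_1 = 4·m.
Demand: x_1*(p_1,p_2,m) = 4·m/(4·p_1 + 3·p_2), x_2* = 3·m/(4·p_1 + 3·p_2).
Here 4·9 + 3·0.75 = 38.25, giving x_1* = 38.1699 and x_2* = 28.6275.
Expenditure on x_1: 9·38.1699 = 343.5294; share = 0.9412.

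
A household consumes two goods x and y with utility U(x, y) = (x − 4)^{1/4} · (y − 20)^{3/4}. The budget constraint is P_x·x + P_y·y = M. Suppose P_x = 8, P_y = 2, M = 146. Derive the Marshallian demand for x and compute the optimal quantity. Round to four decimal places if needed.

x* = 6.3125

After buying the subsistence bundle (4, 20), a share 0.25 of the remaining income goes to x: x* = 4 + 0.25·(M − 4P_x − 20P_y)/P_x.
Discretionary income = 146 − 4·8 − 20·2 = 74; x* = 4 + 0.25·74/8 = 6.3125.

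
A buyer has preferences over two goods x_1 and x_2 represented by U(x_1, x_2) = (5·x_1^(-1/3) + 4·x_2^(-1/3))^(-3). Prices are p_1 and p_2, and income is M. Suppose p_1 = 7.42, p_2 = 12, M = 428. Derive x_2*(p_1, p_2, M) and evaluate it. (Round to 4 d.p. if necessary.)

x_2* = 17.4128

From the CES first-order condition, (5/4)·(x_2/x_1)^(4/3) = p_1/p_2.
Hence x_2/x_1 = ((4/5)·p_1/p_2)^(1/(4/3)), i.e. raised to the 0.75 power.
With the ratio pinned down, the budget gives x_1* = M/(p_1 + p_2·(x_2/x_1)) and x_2* = (x_2/x_1)·x_1*.
Numerically x_2/x_1 = 0.58984, so x_1* = 428/(7.42 + 12·0.58984) = 29.5211 and x_2* = 0.58984·29.5211 = 17.4128.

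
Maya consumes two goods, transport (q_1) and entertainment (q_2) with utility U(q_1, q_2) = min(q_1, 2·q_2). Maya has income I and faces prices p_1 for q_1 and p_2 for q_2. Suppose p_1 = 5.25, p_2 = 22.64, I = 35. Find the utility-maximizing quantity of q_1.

q_1* = 2.1123

Demand: q_1*(p_1,p_2,I) = 2·I/(2·p_1 + p_2), q_2* = I/(2·p_1 + p_2).
Here 2·5.25 + 22.64 = 33.14, giving q_1* = 2.1123.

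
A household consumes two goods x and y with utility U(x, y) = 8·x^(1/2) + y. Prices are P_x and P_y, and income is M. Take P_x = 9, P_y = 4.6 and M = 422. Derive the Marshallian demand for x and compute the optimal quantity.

x* = 4.1798

Plugging in: x* = (4·4.6/9)² = 4.1798.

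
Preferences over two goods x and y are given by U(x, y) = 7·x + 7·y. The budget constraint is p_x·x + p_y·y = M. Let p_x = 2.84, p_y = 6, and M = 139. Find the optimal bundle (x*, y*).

Linear utility — the consumer picks whichever good has higher MU/price: 7/2.84 = 2.4648 vs 7/6 = 1.1667.
x gives more utility per dollar, so spend all income on x: x* = M/p_x, y* = 0.
Numerically: x* = 48.9437, y* = 0.

x* = 48.9437, y* = 0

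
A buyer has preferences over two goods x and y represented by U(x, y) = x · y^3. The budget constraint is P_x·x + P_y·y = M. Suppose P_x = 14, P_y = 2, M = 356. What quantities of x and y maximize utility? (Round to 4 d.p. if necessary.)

x* = 6.3571, y* = 133.5

MU_x/MU_y = (y)/(3·x); tangency sets this equal to P_x/P_y.
Rearranging, P_y·y = 3·P_x·x. Substituting into the budget gives P_x·x·(1 + 3) = M.
Demand: x*(P_x,P_y,M) = 0.25·M/P_x and y* = 0.75·M/P_y.
At P_x=14, P_y=2, M=356: x* = 0.25·356/14 = 6.3571, y* = 133.5.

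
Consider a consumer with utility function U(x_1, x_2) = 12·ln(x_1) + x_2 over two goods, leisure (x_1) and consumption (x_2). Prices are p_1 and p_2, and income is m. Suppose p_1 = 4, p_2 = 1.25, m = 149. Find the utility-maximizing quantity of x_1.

Set MRS = p_1/p_2: (12/x_1)/1 = p_1/p_2.
So x_1*(p_1,p_2) = 12·p_2/p_1, independent of income; and x_2* = (m − 12·p_2)/p_2.
At the given prices: x_1* = 12·1.25/4 = 3.75.

x_1* = 3.75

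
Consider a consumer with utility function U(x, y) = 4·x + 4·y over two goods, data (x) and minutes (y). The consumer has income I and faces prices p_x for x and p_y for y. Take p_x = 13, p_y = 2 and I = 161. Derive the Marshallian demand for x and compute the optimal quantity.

x* = 0

y gives more utility per dollar, so spend all income on y: y* = I/p_y, x* = 0.
Numerically: x* = 0, y* = 80.5.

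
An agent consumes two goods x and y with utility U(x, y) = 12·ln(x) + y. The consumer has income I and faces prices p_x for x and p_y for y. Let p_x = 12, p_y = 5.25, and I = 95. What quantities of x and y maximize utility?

x* = 5.25, y* = 6.0952

MU_x = 12/x, MU_y = 1. Tangency: 12/x = p_x/p_y.
So x*(p_x,p_y) = 12·p_y/p_x, independent of income; and y* = (I − 12·p_y)/p_y.
At the given prices: x* = 12·5.25/12 = 5.25, and y* = 6.0952.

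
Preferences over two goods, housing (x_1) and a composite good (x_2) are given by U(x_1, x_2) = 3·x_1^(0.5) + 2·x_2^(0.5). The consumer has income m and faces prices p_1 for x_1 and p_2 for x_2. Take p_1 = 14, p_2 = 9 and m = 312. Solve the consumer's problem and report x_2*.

x_2* = 14.1703

From the CES first-order condition, (3/2)·(x_2/x_1)^(0.5) = p_1/p_2.
Hence x_2/x_1 = ((2/3)·p_1/p_2)^(1/(0.5)), i.e. raised to the 2 power.
With the ratio pinned down, the budget gives x_1* = m/(p_1 + p_2·(x_2/x_1)) and x_2* = (x_2/x_1)·x_1*.
Numerically x_2/x_1 = 1.075446, so x_1* = 312/(14 + 9·1.075446) = 13.1762 and x_2* = 1.075446·13.1762 = 14.1703.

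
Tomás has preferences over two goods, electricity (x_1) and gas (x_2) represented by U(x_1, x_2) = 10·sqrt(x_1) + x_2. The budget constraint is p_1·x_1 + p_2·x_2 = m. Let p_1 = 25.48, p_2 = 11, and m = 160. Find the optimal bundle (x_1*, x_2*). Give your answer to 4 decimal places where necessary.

MU_x_1 = 5/√x_1, MU_x_2 = 1. Tangency: 5/√x_1 = p_1/p_2.
Solve: √x_1 = 5·p_2/p_1, so x_1*(p_1,p_2) = (5·p_2/p_1)², and x_2* = (m − p_1·x_1*)/p_2.
Plugging in: x_1* = (5·11/25.48)² = 4.6594, x_2* = 3.7527.

x_1* = 4.6594, x_2* = 3.7527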